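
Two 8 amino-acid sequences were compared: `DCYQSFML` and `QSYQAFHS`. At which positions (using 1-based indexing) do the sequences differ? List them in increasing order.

1, 2, 5, 7, 8

Differences at position 1 (D→Q), position 2 (C→S), position 5 (S→A), position 7 (M→H), position 8 (L→S).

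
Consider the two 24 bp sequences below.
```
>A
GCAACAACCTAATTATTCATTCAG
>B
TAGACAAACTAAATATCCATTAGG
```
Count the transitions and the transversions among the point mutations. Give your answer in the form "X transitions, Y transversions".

Mismatches (1-based):
position 1: G→T (purine→pyrimidine, transversion)
position 2: C→A (pyrimidine→purine, transversion)
position 3: A→G (purine→purine, transition)
position 8: C→A (pyrimidine→purine, transversion)
position 13: T→A (pyrimidine→purine, transversion)
position 17: T→C (pyrimidine→pyrimidine, transition)
position 22: C→A (pyrimidine→purine, transversion)
position 23: A→G (purine→purine, transition)

3 transitions, 5 transversions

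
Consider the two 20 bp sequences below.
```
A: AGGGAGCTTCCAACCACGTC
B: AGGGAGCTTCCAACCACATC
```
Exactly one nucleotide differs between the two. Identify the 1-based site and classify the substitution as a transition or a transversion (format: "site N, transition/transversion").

site 18, transition

The sequences differ only at site 18: G→A (purine→purine), a transition.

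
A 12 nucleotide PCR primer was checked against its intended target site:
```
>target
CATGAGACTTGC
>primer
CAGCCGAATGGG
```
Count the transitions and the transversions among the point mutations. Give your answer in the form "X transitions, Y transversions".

0 transitions, 6 transversions

Transitions (purine↔purine or pyrimidine↔pyrimidine): none.
Transversions (purine↔pyrimidine): 3 T→G, 4 G→C, 5 A→C, 8 C→A, 10 T→G, 12 C→G.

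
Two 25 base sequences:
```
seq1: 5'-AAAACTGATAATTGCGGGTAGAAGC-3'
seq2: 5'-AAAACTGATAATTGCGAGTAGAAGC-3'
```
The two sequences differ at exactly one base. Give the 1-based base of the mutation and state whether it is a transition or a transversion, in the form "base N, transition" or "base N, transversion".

base 17, transition

Base 17 changes G→A. G is a purine and A is a purine, so this is a transition.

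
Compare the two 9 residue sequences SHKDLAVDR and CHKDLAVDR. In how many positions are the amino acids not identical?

1

The sequences differ at positions 1 (1-based) — 1 in total.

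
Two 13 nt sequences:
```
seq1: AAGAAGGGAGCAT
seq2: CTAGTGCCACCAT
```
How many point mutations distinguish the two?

8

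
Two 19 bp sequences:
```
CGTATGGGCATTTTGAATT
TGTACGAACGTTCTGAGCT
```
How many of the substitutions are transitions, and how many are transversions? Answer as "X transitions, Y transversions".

8 transitions, 0 transversions

Transitions (purine↔purine or pyrimidine↔pyrimidine): 1 C→T, 5 T→C, 7 G→A, 8 G→A, 10 A→G, 13 T→C, 17 A→G, 18 T→C.
Transversions (purine↔pyrimidine): none.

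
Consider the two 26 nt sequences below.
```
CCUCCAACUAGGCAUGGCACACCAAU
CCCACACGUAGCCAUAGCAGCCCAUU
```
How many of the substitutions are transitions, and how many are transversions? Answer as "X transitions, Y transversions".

Mismatches (1-based):
position 3: U→C (pyrimidine→pyrimidine, transition)
position 4: C→A (pyrimidine→purine, transversion)
position 7: A→C (purine→pyrimidine, transversion)
position 8: C→G (pyrimidine→purine, transversion)
position 12: G→C (purine→pyrimidine, transversion)
position 16: G→A (purine→purine, transition)
position 20: C→G (pyrimidine→purine, transversion)
position 21: A→C (purine→pyrimidine, transversion)
position 25: A→U (purine→pyrimidine, transversion)

2 transitions, 7 transversions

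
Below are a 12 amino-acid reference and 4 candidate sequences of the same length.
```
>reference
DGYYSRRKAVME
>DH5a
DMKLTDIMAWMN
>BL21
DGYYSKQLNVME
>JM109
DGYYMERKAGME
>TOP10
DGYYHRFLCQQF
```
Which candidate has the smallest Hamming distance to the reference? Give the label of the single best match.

JM109

Hamming distances to reference — DH5a: 9; BL21: 4; JM109: 3; TOP10: 7.
Smallest is JM109 with 3 mismatches.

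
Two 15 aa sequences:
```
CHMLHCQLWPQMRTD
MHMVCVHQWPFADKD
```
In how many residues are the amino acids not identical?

The sequences differ at residues 1, 4, 5, 6, 7, 8, 11, 12, 13, 14 (1-based) — 10 in total.

10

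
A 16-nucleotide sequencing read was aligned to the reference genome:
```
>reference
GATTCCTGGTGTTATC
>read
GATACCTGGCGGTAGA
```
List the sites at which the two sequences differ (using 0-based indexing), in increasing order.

Scanning 0-based: 3: T/A; 9: T/C; 11: T/G; 14: T/G; 15: C/A.

3, 9, 11, 14, 15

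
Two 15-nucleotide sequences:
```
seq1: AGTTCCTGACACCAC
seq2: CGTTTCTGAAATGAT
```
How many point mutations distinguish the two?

6

Comparing position by position, 6 bases differ: 1 (A/C), 5 (C/T), 10 (C/A), 12 (C/T), 13 (C/G), 15 (C/T).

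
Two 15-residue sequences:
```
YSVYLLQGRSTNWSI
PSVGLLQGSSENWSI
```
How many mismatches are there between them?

4

Comparing position by position, 4 residues differ: 1 (Y/P), 4 (Y/G), 9 (R/S), 11 (T/E).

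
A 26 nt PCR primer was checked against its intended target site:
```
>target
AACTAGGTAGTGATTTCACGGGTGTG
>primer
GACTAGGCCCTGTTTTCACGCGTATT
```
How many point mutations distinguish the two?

8

Comparing position by position, 8 positions differ: 1 (A/G), 8 (T/C), 9 (A/C), 10 (G/C), 13 (A/T), 21 (G/C), 24 (G/A), 26 (G/T).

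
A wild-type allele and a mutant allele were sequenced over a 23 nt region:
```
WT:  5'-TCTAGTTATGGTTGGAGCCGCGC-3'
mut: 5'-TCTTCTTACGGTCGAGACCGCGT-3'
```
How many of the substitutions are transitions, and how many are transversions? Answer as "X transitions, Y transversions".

Mismatches (1-based):
base 4: A→T (purine→pyrimidine, transversion)
base 5: G→C (purine→pyrimidine, transversion)
base 9: T→C (pyrimidine→pyrimidine, transition)
base 13: T→C (pyrimidine→pyrimidine, transition)
base 15: G→A (purine→purine, transition)
base 16: A→G (purine→purine, transition)
base 17: G→A (purine→purine, transition)
base 23: C→T (pyrimidine→pyrimidine, transition)

6 transitions, 2 transversions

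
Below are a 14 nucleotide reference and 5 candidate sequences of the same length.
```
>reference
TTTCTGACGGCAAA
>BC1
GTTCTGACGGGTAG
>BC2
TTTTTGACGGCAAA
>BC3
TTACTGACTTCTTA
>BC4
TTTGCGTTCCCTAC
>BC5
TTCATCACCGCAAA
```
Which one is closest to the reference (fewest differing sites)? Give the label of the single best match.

BC1 differs at 4 sites; BC2 differs at 1 site; BC3 differs at 5 sites; BC4 differs at 8 sites; BC5 differs at 4 sites. The closest is BC2.

BC2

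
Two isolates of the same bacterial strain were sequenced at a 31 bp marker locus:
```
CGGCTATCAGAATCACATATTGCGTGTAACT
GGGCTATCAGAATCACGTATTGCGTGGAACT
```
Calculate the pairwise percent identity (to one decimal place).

Mismatches at positions 1, 17, 27 (1-based): 3 of 31.
Identical positions: 28/31 = 90.32% → 90.3%.

90.3%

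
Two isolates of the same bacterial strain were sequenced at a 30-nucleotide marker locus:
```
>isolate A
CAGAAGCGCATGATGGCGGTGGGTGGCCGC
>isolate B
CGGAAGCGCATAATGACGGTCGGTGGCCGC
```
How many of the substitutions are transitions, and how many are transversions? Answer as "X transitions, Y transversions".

Transitions (purine↔purine or pyrimidine↔pyrimidine): 2 A→G, 12 G→A, 16 G→A.
Transversions (purine↔pyrimidine): 21 G→C.

3 transitions, 1 transversion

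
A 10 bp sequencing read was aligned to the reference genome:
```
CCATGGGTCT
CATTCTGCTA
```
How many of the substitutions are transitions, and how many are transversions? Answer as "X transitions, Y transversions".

Mismatches (1-based):
position 2: C→A (pyrimidine→purine, transversion)
position 3: A→T (purine→pyrimidine, transversion)
position 5: G→C (purine→pyrimidine, transversion)
position 6: G→T (purine→pyrimidine, transversion)
position 8: T→C (pyrimidine→pyrimidine, transition)
position 9: C→T (pyrimidine→pyrimidine, transition)
position 10: T→A (pyrimidine→purine, transversion)

2 transitions, 5 transversions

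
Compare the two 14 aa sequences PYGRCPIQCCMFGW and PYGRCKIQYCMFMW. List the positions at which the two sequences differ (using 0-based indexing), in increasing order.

Differences at position 5 (P→K), position 8 (C→Y), position 12 (G→M).

5, 8, 12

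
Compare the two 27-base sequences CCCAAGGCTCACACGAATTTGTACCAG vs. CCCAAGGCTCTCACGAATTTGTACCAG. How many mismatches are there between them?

The sequences differ at bases 11 (1-based) — 1 in total.

1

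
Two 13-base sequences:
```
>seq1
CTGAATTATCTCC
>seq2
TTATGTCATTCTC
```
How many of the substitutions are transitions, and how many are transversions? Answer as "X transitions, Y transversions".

Transitions (purine↔purine or pyrimidine↔pyrimidine): 1 C→T, 3 G→A, 5 A→G, 7 T→C, 10 C→T, 11 T→C, 12 C→T.
Transversions (purine↔pyrimidine): 4 A→T.

7 transitions, 1 transversion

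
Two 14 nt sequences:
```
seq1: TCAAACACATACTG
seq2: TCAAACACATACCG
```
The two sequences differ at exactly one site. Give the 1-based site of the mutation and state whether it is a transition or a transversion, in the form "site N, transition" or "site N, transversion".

site 13, transition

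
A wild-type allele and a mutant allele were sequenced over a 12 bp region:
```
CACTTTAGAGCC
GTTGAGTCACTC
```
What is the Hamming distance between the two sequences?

Comparing position by position, 10 sites differ: 1 (C/G), 2 (A/T), 3 (C/T), 4 (T/G), 5 (T/A), 6 (T/G), 7 (A/T), 8 (G/C), 10 (G/C), 11 (C/T).

10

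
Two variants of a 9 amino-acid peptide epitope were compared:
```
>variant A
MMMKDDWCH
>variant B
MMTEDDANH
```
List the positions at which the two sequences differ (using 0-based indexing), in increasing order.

2, 3, 6, 7

Differences at position 2 (M→T), position 3 (K→E), position 6 (W→A), position 7 (C→N).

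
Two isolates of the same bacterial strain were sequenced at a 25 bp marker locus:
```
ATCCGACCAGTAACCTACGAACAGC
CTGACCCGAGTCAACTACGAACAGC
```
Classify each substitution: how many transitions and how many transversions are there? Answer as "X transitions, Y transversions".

0 transitions, 8 transversions

Mismatches (1-based):
site 1: A→C (purine→pyrimidine, transversion)
site 3: C→G (pyrimidine→purine, transversion)
site 4: C→A (pyrimidine→purine, transversion)
site 5: G→C (purine→pyrimidine, transversion)
site 6: A→C (purine→pyrimidine, transversion)
site 8: C→G (pyrimidine→purine, transversion)
site 12: A→C (purine→pyrimidine, transversion)
site 14: C→A (pyrimidine→purine, transversion)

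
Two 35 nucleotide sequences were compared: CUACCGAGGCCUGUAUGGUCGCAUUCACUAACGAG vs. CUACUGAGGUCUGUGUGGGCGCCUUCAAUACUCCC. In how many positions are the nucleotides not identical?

11

Comparing position by position, 11 positions differ: 5 (C/U), 10 (C/U), 15 (A/G), 19 (U/G), 23 (A/C), 28 (C/A), 31 (A/C), 32 (C/U), 33 (G/C), 34 (A/C), 35 (G/C).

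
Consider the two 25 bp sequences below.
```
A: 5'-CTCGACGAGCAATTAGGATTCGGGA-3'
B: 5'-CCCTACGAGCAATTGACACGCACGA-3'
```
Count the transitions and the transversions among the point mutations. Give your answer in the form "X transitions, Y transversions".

Mismatches (1-based):
base 2: T→C (pyrimidine→pyrimidine, transition)
base 4: G→T (purine→pyrimidine, transversion)
base 15: A→G (purine→purine, transition)
base 16: G→A (purine→purine, transition)
base 17: G→C (purine→pyrimidine, transversion)
base 19: T→C (pyrimidine→pyrimidine, transition)
base 20: T→G (pyrimidine→purine, transversion)
base 22: G→A (purine→purine, transition)
base 23: G→C (purine→pyrimidine, transversion)

5 transitions, 4 transversions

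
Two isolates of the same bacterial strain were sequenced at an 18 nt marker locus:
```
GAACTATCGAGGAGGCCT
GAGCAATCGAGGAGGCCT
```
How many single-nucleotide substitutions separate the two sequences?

2

Mismatches (1-based): site 3: A→G; site 5: T→A.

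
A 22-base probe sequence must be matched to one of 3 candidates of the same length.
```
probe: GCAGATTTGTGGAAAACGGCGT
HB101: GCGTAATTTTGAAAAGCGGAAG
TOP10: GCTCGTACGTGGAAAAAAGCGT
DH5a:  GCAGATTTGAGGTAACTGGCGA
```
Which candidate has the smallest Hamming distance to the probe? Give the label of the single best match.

DH5a

HB101 differs at 9 positions; TOP10 differs at 7 positions; DH5a differs at 5 positions. The closest is DH5a.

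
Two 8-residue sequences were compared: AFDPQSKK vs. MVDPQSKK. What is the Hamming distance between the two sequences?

Mismatches (1-based): position 1: A→M; position 2: F→V.

2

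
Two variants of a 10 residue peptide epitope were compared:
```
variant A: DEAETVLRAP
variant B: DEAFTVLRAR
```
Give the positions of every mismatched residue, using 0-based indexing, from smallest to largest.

Scanning 0-based: 3: E/F; 9: P/R.

3, 9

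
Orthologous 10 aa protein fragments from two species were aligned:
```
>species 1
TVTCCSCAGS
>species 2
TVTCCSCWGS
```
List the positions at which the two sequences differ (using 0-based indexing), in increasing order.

Scanning 0-based: 7: A/W.

7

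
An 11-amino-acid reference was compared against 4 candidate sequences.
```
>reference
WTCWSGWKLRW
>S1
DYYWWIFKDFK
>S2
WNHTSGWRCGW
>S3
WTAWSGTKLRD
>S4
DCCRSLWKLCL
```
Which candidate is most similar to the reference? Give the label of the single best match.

S3

Hamming distances to reference — S1: 9; S2: 6; S3: 3; S4: 6.
Smallest is S3 with 3 mismatches.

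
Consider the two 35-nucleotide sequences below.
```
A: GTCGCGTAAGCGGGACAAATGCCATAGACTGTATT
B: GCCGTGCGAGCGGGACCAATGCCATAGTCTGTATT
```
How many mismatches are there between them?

6

Comparing position by position, 6 sites differ: 2 (T/C), 5 (C/T), 7 (T/C), 8 (A/G), 17 (A/C), 28 (A/T).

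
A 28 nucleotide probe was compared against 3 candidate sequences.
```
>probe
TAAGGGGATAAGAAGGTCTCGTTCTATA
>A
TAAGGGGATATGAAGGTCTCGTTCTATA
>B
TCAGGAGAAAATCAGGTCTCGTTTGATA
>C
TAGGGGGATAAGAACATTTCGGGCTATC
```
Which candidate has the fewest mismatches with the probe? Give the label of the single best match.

A

Hamming distances to probe — A: 1; B: 7; C: 7.
Smallest is A with 1 mismatch.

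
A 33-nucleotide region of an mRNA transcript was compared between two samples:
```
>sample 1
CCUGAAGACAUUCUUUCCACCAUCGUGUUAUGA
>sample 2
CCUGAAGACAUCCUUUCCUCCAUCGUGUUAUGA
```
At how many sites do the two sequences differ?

2

The sequences differ at sites 12, 19 (1-based) — 2 in total.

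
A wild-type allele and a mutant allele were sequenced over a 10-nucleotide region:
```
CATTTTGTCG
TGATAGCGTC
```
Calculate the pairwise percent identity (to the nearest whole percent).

10%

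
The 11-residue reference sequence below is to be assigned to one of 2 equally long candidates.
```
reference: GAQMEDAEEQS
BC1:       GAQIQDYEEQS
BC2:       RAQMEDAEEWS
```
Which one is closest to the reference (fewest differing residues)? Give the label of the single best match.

Hamming distances to reference — BC1: 3; BC2: 2.
Smallest is BC2 with 2 mismatches.

BC2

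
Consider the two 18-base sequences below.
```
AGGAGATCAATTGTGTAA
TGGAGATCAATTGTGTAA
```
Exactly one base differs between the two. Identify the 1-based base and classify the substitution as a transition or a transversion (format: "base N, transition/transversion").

The sequences differ only at base 1: A→T (purine→pyrimidine), a transversion.

base 1, transversion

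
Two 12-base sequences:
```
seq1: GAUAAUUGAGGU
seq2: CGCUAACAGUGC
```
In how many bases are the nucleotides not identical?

10

The sequences differ at bases 1, 2, 3, 4, 6, 7, 8, 9, 10, 12 (1-based) — 10 in total.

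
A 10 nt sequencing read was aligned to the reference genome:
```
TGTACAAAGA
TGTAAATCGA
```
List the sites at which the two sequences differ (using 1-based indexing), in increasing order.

Scanning 1-based: 5: C/A; 7: A/T; 8: A/C.

5, 7, 8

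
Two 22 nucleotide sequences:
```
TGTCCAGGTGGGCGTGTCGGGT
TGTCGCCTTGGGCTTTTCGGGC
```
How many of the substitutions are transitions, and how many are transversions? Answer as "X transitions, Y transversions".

1 transition, 6 transversions

Transitions (purine↔purine or pyrimidine↔pyrimidine): 22 T→C.
Transversions (purine↔pyrimidine): 5 C→G, 6 A→C, 7 G→C, 8 G→T, 14 G→T, 16 G→T.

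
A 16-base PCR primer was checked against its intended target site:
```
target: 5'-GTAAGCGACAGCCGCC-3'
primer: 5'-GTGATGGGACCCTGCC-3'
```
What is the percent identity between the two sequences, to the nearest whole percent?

50%

8 positions differ (3, 5, 6, 8, 9, 10, 11, 13), so 8 of 16 match: 8/16 = 50%.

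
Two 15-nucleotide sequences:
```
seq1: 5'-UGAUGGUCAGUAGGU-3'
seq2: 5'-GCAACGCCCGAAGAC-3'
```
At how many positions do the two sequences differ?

9

The sequences differ at positions 1, 2, 4, 5, 7, 9, 11, 14, 15 (1-based) — 9 in total.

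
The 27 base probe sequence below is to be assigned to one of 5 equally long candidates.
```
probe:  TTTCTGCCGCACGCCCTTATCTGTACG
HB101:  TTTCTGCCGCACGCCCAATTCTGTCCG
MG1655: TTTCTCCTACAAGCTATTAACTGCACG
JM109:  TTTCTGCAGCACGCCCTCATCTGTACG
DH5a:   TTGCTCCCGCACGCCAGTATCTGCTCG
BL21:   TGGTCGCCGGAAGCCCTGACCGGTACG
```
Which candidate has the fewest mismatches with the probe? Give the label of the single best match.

HB101 differs at 4 positions; MG1655 differs at 8 positions; JM109 differs at 2 positions; DH5a differs at 6 positions; BL21 differs at 9 positions. The closest is JM109.

JM109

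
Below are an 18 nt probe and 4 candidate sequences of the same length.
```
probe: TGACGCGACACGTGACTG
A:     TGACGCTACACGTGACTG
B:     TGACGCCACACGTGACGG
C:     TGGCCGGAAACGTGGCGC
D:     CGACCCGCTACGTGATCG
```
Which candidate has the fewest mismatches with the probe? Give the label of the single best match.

Hamming distances to probe — A: 1; B: 2; C: 7; D: 6.
Smallest is A with 1 mismatch.

A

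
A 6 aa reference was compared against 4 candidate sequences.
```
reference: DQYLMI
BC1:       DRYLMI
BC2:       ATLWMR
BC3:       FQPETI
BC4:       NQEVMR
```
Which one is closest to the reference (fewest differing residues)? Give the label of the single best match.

BC1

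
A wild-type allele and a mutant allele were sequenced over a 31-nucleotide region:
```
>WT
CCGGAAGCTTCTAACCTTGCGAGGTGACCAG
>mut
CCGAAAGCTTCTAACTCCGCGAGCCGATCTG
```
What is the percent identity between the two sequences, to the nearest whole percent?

8 positions differ (4, 16, 17, 18, 24, 25, 28, 30), so 23 of 31 match: 23/31 = 74.19%.

74%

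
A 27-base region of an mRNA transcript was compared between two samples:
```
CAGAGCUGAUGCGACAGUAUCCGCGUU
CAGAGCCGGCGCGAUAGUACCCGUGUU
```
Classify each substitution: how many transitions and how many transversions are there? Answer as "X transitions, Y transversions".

6 transitions, 0 transversions

Mismatches (1-based):
position 7: U→C (pyrimidine→pyrimidine, transition)
position 9: A→G (purine→purine, transition)
position 10: U→C (pyrimidine→pyrimidine, transition)
position 15: C→U (pyrimidine→pyrimidine, transition)
position 20: U→C (pyrimidine→pyrimidine, transition)
position 24: C→U (pyrimidine→pyrimidine, transition)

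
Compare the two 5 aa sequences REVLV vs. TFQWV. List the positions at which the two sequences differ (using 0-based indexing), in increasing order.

0, 1, 2, 3

Differences at position 0 (R→T), position 1 (E→F), position 2 (V→Q), position 3 (L→W).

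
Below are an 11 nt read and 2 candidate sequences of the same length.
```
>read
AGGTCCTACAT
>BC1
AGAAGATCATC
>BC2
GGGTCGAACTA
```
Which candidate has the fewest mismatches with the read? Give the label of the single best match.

BC2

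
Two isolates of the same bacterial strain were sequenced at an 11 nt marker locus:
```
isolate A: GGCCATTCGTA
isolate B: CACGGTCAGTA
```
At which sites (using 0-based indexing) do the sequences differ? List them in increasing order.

0, 1, 3, 4, 6, 7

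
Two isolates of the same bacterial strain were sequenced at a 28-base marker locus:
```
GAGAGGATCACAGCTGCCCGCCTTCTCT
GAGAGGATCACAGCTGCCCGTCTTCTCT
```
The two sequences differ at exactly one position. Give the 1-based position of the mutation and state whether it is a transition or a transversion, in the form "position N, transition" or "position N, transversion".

position 21, transition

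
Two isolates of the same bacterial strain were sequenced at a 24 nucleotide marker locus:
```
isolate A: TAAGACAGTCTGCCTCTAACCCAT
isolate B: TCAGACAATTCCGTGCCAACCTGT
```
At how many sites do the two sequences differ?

Comparing position by position, 11 sites differ: 2 (A/C), 8 (G/A), 10 (C/T), 11 (T/C), 12 (G/C), 13 (C/G), 14 (C/T), 15 (T/G), 17 (T/C), 22 (C/T), 23 (A/G).

11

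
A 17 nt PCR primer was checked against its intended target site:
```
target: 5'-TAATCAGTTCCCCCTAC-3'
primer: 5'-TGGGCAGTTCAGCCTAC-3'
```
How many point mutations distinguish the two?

5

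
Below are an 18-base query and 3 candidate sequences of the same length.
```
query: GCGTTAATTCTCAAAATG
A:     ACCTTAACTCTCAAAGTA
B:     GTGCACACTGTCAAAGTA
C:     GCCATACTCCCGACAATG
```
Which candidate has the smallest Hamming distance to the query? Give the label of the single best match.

Hamming distances to query — A: 5; B: 8; C: 7.
Smallest is A with 5 mismatches.

A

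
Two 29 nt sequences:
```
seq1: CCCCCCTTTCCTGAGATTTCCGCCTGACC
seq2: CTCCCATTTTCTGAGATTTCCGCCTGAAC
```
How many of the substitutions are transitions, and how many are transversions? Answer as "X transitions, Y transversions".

2 transitions, 2 transversions

Transitions (purine↔purine or pyrimidine↔pyrimidine): 2 C→T, 10 C→T.
Transversions (purine↔pyrimidine): 6 C→A, 28 C→A.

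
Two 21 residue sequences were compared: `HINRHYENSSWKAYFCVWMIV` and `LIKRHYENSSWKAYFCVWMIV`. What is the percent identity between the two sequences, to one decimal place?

Mismatches at positions 1, 3 (1-based): 2 of 21.
Identical positions: 19/21 = 90.48% → 90.5%.

90.5%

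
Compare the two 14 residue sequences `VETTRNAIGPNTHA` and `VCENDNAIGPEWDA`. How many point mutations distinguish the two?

7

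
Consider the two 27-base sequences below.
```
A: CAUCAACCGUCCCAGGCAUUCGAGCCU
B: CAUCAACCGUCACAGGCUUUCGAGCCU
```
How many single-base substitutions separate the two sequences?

2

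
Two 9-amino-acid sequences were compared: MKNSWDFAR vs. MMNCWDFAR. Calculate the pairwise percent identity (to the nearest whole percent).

Mismatches at positions 2, 4 (1-based): 2 of 9.
Identical positions: 7/9 = 77.78% → 78%.

78%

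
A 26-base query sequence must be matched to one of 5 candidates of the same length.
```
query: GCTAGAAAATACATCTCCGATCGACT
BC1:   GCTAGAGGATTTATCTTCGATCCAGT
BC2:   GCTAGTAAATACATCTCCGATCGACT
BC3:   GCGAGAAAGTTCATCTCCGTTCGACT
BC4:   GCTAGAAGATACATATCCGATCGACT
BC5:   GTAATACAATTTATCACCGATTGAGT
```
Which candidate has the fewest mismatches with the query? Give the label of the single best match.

Hamming distances to query — BC1: 7; BC2: 1; BC3: 4; BC4: 2; BC5: 9.
Smallest is BC2 with 1 mismatch.

BC2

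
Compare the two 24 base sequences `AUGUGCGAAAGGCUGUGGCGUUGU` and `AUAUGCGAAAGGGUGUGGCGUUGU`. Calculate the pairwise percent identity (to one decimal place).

2 positions differ (3, 13), so 22 of 24 match: 22/24 = 91.67%.

91.7%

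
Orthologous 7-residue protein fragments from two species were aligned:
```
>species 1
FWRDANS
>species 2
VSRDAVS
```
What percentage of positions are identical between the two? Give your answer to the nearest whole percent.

3 positions differ (1, 2, 6), so 4 of 7 match: 4/7 = 57.14%.

57%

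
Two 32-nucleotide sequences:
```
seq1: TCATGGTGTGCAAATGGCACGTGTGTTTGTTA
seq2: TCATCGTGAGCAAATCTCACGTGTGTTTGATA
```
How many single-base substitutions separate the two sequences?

5

Mismatches (1-based): site 5: G→C; site 9: T→A; site 16: G→C; site 17: G→T; site 30: T→A.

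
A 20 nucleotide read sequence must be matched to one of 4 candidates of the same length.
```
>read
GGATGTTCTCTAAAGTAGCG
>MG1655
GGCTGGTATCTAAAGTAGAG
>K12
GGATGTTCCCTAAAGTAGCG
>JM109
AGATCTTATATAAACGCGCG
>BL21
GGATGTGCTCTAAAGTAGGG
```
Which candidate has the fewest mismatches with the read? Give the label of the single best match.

K12

MG1655 differs at 4 sites; K12 differs at 1 site; JM109 differs at 7 sites; BL21 differs at 2 sites. The closest is K12.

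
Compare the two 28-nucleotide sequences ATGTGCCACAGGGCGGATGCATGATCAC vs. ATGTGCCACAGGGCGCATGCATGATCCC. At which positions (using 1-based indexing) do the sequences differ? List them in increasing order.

Differences at position 16 (G→C), position 27 (A→C).

16, 27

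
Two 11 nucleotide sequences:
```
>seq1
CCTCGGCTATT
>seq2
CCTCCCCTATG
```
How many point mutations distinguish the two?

3

The sequences differ at sites 5, 6, 11 (1-based) — 3 in total.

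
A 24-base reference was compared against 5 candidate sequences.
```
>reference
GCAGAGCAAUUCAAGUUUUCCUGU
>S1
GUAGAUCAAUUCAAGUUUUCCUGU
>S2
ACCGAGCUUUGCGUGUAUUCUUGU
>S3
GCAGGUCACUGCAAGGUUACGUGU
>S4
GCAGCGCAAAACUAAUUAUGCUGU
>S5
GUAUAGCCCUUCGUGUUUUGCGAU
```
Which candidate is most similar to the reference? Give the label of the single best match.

S1

Hamming distances to reference — S1: 2; S2: 9; S3: 7; S4: 7; S5: 9.
Smallest is S1 with 2 mismatches.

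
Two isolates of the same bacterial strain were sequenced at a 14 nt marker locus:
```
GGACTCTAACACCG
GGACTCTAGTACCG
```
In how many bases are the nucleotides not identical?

The sequences differ at bases 9, 10 (1-based) — 2 in total.

2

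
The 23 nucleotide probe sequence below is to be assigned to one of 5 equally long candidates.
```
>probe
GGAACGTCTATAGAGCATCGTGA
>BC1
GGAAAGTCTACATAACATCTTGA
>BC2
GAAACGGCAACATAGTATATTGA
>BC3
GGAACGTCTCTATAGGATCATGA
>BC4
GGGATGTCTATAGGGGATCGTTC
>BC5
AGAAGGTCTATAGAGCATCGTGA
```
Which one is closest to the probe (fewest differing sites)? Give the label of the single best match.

BC5

Hamming distances to probe — BC1: 5; BC2: 8; BC3: 4; BC4: 6; BC5: 2.
Smallest is BC5 with 2 mismatches.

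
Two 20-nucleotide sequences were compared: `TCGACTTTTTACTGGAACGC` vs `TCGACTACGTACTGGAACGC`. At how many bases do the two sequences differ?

The sequences differ at bases 7, 8, 9 (1-based) — 3 in total.

3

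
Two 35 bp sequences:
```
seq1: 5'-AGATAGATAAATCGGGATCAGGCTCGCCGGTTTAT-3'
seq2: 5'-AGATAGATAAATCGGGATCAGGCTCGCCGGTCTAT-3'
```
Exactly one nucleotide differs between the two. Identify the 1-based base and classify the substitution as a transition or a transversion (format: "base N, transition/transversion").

The sequences differ only at base 32: T→C (pyrimidine→pyrimidine), a transition.

base 32, transition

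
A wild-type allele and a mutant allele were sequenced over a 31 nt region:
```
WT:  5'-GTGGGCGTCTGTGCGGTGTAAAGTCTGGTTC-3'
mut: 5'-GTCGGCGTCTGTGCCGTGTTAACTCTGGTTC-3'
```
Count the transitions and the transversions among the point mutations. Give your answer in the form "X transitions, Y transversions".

Transitions (purine↔purine or pyrimidine↔pyrimidine): none.
Transversions (purine↔pyrimidine): 3 G→C, 15 G→C, 20 A→T, 23 G→C.

0 transitions, 4 transversions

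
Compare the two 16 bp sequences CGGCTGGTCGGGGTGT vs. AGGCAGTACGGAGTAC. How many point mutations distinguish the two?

7

The sequences differ at sites 1, 5, 7, 8, 12, 15, 16 (1-based) — 7 in total.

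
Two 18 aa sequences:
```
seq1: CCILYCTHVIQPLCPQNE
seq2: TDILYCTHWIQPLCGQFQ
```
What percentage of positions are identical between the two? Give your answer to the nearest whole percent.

Mismatches at positions 1, 2, 9, 15, 17, 18 (1-based): 6 of 18.
Identical positions: 12/18 = 66.67% → 67%.

67%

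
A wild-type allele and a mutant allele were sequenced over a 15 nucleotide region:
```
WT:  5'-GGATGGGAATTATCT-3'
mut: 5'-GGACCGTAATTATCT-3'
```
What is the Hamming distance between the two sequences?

3

Comparing position by position, 3 sites differ: 4 (T/C), 5 (G/C), 7 (G/T).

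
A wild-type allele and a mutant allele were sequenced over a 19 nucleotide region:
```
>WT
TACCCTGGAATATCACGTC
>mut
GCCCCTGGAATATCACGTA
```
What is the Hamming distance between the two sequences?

Comparing position by position, 3 sites differ: 1 (T/G), 2 (A/C), 19 (C/A).

3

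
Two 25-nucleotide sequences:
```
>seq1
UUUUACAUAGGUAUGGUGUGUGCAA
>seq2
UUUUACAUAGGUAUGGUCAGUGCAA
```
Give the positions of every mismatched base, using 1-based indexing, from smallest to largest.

18, 19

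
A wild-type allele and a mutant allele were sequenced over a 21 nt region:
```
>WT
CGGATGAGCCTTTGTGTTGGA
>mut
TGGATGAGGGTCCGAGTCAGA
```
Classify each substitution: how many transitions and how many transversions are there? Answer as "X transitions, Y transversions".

5 transitions, 3 transversions

Mismatches (1-based):
site 1: C→T (pyrimidine→pyrimidine, transition)
site 9: C→G (pyrimidine→purine, transversion)
site 10: C→G (pyrimidine→purine, transversion)
site 12: T→C (pyrimidine→pyrimidine, transition)
site 13: T→C (pyrimidine→pyrimidine, transition)
site 15: T→A (pyrimidine→purine, transversion)
site 18: T→C (pyrimidine→pyrimidine, transition)
site 19: G→A (purine→purine, transition)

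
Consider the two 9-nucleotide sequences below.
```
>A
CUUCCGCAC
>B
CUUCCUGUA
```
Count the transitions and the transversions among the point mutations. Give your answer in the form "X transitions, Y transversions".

Mismatches (1-based):
position 6: G→U (purine→pyrimidine, transversion)
position 7: C→G (pyrimidine→purine, transversion)
position 8: A→U (purine→pyrimidine, transversion)
position 9: C→A (pyrimidine→purine, transversion)

0 transitions, 4 transversions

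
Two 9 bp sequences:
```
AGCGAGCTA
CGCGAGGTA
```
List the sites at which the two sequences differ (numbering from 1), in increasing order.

1, 7

Scanning 1-based: 1: A/C; 7: C/G.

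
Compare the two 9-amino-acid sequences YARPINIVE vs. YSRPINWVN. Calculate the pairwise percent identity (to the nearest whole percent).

Mismatches at positions 2, 7, 9 (1-based): 3 of 9.
Identical positions: 6/9 = 66.67% → 67%.

67%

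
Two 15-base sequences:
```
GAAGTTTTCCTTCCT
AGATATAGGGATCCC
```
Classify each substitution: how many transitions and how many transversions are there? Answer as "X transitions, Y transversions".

Mismatches (1-based):
base 1: G→A (purine→purine, transition)
base 2: A→G (purine→purine, transition)
base 4: G→T (purine→pyrimidine, transversion)
base 5: T→A (pyrimidine→purine, transversion)
base 7: T→A (pyrimidine→purine, transversion)
base 8: T→G (pyrimidine→purine, transversion)
base 9: C→G (pyrimidine→purine, transversion)
base 10: C→G (pyrimidine→purine, transversion)
base 11: T→A (pyrimidine→purine, transversion)
base 15: T→C (pyrimidine→pyrimidine, transition)

3 transitions, 7 transversions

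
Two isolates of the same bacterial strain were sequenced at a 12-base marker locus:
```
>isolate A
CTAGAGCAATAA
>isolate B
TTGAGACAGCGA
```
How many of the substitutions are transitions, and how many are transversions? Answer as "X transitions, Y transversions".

8 transitions, 0 transversions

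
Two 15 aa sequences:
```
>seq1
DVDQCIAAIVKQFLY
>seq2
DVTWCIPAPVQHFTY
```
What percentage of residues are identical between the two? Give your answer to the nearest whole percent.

7 positions differ (3, 4, 7, 9, 11, 12, 14), so 8 of 15 match: 8/15 = 53.33%.

53%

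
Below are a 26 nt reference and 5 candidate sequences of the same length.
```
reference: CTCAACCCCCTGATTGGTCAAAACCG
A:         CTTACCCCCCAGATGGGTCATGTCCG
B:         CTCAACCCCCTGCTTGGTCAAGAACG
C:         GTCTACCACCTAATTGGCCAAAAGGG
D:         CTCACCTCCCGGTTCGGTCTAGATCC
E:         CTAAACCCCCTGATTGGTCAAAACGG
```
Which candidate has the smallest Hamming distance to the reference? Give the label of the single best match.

E

A differs at 7 sites; B differs at 3 sites; C differs at 7 sites; D differs at 9 sites; E differs at 2 sites. The closest is E.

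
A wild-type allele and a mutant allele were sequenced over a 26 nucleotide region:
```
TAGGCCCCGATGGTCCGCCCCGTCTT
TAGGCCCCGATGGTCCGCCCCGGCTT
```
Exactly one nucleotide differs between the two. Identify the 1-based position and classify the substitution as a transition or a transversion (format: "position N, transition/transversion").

position 23, transversion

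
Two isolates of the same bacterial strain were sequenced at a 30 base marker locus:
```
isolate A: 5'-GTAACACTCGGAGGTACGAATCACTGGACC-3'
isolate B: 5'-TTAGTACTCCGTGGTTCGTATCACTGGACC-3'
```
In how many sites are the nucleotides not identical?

7

Comparing position by position, 7 sites differ: 1 (G/T), 4 (A/G), 5 (C/T), 10 (G/C), 12 (A/T), 16 (A/T), 19 (A/T).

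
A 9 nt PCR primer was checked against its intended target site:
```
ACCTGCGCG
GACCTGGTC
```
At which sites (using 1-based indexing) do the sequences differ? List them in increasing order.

Scanning 1-based: 1: A/G; 2: C/A; 4: T/C; 5: G/T; 6: C/G; 8: C/T; 9: G/C.

1, 2, 4, 5, 6, 8, 9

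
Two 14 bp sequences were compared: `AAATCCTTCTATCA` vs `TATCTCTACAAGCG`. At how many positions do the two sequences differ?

8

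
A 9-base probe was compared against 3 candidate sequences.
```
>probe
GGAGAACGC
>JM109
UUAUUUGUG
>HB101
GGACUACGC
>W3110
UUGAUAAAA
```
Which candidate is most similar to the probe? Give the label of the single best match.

HB101

Hamming distances to probe — JM109: 8; HB101: 2; W3110: 8.
Smallest is HB101 with 2 mismatches.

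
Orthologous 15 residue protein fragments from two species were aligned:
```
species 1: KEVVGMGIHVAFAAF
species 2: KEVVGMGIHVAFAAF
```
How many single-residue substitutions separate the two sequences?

The two sequences are identical at every position.

0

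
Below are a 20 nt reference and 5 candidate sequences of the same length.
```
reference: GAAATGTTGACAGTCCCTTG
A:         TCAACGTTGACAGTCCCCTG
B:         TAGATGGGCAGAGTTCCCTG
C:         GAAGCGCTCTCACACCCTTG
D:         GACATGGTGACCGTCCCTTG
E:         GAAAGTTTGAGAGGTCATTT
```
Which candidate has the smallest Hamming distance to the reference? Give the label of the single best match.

D

A differs at 4 positions; B differs at 8 positions; C differs at 7 positions; D differs at 3 positions; E differs at 7 positions. The closest is D.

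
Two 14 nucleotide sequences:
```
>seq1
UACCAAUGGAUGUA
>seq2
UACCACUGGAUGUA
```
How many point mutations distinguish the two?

Comparing position by position, 1 position differs: 6 (A/C).

1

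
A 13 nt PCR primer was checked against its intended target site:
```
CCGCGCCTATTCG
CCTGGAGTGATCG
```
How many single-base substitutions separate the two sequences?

Mismatches (1-based): site 3: G→T; site 4: C→G; site 6: C→A; site 7: C→G; site 9: A→G; site 10: T→A.

6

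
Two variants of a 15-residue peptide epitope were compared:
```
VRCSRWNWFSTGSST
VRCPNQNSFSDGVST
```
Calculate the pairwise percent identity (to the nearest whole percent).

60%

Mismatches at positions 4, 5, 6, 8, 11, 13 (1-based): 6 of 15.
Identical positions: 9/15 = 60% → 60%.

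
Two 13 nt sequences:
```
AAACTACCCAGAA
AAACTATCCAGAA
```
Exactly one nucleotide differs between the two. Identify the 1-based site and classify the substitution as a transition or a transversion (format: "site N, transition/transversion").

The sequences differ only at site 7: C→T (pyrimidine→pyrimidine), a transition.

site 7, transition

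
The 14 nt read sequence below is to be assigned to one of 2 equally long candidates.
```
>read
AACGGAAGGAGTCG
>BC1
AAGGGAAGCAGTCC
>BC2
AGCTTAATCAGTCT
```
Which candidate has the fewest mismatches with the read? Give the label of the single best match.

BC1

BC1 differs at 3 positions; BC2 differs at 6 positions. The closest is BC1.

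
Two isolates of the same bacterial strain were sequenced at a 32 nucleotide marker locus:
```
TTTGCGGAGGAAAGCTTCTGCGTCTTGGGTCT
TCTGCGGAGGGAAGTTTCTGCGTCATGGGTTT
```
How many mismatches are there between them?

5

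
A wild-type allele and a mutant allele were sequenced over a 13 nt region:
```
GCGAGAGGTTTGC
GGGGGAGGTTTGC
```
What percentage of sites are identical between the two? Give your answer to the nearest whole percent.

2 positions differ (2, 4), so 11 of 13 match: 11/13 = 84.62%.

85%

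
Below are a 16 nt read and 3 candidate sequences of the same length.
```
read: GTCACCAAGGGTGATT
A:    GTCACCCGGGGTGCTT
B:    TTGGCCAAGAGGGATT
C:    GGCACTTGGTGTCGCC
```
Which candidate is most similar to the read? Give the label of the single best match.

A differs at 3 sites; B differs at 5 sites; C differs at 9 sites. The closest is A.

A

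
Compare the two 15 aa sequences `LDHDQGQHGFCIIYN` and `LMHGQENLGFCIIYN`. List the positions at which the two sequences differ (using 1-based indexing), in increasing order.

2, 4, 6, 7, 8

Differences at position 2 (D→M), position 4 (D→G), position 6 (G→E), position 7 (Q→N), position 8 (H→L).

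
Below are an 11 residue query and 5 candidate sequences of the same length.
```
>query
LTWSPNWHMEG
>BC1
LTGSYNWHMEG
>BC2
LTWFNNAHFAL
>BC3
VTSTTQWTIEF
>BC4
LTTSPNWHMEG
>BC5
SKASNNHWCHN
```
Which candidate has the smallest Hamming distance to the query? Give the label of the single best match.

BC4

Hamming distances to query — BC1: 2; BC2: 6; BC3: 8; BC4: 1; BC5: 9.
Smallest is BC4 with 1 mismatch.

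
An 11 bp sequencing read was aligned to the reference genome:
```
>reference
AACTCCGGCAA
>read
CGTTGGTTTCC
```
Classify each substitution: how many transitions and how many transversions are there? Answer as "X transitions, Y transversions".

Transitions (purine↔purine or pyrimidine↔pyrimidine): 2 A→G, 3 C→T, 9 C→T.
Transversions (purine↔pyrimidine): 1 A→C, 5 C→G, 6 C→G, 7 G→T, 8 G→T, 10 A→C, 11 A→C.

3 transitions, 7 transversions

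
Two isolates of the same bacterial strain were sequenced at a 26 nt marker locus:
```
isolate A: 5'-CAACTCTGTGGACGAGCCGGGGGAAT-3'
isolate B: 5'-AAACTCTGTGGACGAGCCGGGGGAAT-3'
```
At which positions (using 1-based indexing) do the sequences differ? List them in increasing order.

1

Differences at position 1 (C→A).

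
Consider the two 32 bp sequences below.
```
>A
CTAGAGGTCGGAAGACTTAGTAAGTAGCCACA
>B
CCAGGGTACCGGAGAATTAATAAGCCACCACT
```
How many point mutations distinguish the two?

The sequences differ at positions 2, 5, 7, 8, 10, 12, 16, 20, 25, 26, 27, 32 (1-based) — 12 in total.

12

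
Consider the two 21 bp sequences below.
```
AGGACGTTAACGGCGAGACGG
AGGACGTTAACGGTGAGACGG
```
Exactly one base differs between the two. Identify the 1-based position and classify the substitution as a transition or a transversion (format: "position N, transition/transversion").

Position 14 changes C→T. C is a pyrimidine and T is a pyrimidine, so this is a transition.

position 14, transition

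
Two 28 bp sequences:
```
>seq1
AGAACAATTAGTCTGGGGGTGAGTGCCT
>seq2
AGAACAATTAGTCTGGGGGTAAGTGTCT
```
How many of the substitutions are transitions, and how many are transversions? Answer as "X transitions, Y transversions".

2 transitions, 0 transversions

Mismatches (1-based):
site 21: G→A (purine→purine, transition)
site 26: C→T (pyrimidine→pyrimidine, transition)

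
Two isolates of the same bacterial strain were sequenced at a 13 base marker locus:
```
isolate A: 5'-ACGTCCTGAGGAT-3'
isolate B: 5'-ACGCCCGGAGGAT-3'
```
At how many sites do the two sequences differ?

2

Mismatches (1-based): site 4: T→C; site 7: T→G.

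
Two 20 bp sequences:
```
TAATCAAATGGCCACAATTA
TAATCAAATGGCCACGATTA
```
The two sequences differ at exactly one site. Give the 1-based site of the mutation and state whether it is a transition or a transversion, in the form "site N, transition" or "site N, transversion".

The sequences differ only at site 16: A→G (purine→purine), a transition.

site 16, transition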